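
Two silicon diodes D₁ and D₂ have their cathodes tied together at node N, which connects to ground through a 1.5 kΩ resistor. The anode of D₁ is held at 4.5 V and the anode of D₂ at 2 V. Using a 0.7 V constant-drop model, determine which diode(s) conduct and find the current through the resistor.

Only D₁ conducts; I_R ≈ 2.5 mA

Assume both conduct. Then node N would need to be at both 4.5−0.7 = 3.8 V and 2−0.7 = 1.3 V, which is impossible.
Assume only D₁ conducts: V_N = 4.5 − 0.7 = 3.8 V, so I_R = 3.8/1.5 = 2.53 mA.
Check D₂: its anode-to-cathode voltage is 2 − 3.8 = -1.8 V < 0.7 V, so it is off. The assumption is consistent.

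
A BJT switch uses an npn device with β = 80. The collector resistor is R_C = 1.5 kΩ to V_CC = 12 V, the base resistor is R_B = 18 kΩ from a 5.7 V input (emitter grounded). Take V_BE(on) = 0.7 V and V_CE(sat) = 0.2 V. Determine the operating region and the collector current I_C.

Assume active: I_B = (5.7 − 0.7)/18 = 0.278 mA, giving I_C = β·I_B = 22.2 mA.
But then V_CE = 12 − 22.2×1.5 = -21.3 V < V_CE(sat) = 0.2 V — impossible in the active region.
So the transistor is saturated. With V_CE = 0.2 V, I_C = (V_CC − 0.2)/R_C = 11.8/1.5 = 7.87 mA.
Check: β·I_B = 22.2 mA > I_C = 7.87 mA, confirming saturation.

saturation; I_C ≈ 7.9 mA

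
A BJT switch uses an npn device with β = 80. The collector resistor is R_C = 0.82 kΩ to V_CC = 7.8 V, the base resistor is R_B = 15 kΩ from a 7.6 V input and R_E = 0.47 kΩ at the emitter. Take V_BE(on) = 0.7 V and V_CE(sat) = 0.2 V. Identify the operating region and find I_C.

Assume active: I_B = (7.6 − 0.7)/(15 + 81×0.47) = 0.13 mA, I_C = β·I_B = 10.4 mA.
Then V_CE = 7.8 − 10.4×0.82 − 10.5×0.47 = -5.68 V < 0.2 V — the active assumption fails.
Re-solve with V_CE = 0.2 V. KCL at the emitter: V_E/R_E = (V_BB−0.7−V_E)/R_B + (V_CC−0.2−V_E)/R_C, giving V_E = 2.85 V.
I_C = (V_CC − 0.2 − V_E)/R_C = (7.6 − 2.85)/0.82 = 5.79 mA.
Check: I_B = (6.9 − 2.85)/15 = 0.27 mA, and β·I_B = 21.6 mA > I_C, confirming saturation.

saturation; I_C ≈ 5.8 mA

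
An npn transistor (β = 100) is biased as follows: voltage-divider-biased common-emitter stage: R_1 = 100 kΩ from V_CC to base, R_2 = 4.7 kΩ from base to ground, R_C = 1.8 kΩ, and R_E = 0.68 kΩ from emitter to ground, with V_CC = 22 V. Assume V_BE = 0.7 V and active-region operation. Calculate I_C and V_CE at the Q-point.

Thevenize the base divider: V_Th = V_CC·R_2/(R_1+R_2) = 22×4.7/105 = 0.988 V, R_Th = R_1‖R_2 = 4.49 kΩ.
Base-emitter loop: V_Th = I_B·R_Th + V_BE + (β+1)I_B·R_E, so I_B = (0.988 − 0.7) / (4.49 + 101×0.68) = 0.00393 mA.
I_C = β·I_B = 100×0.00393 = 0.393 mA, and I_E = (β+1)I_B = 0.397 mA.
V_CE = V_CC − I_C·R_C − I_E·R_E = 22 − 0.393×1.8 − 0.397×0.68 = 21 V.
V_CE = 21 V > 0.2 V confirms active-region operation.

I_C ≈ 0.39 mA, V_CE ≈ 21 V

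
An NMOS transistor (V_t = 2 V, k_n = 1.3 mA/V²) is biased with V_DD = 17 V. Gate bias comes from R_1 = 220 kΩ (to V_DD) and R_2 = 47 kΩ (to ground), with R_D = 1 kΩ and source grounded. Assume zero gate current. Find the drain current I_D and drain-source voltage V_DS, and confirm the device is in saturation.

I_D ≈ 0.64 mA, V_DS ≈ 16 V

V_G = V_DD·R_2/(R_1+R_2) = 17×47/267 = 2.99 V. With the source grounded, V_GS = V_G = 2.99 V.
Assume saturation: I_D = (k_n/2)(V_GS − V_t)² = (1.3/2)×(2.99 − 2)² = 0.65×0.993² = 0.64 mA.
V_DS = V_DD − I_D·R_D = 17 − 0.64×1 = 16.4 V.
Saturation requires V_DS ≥ V_GS − V_t = 0.993 V; 16.4 ≥ 0.993 ✓.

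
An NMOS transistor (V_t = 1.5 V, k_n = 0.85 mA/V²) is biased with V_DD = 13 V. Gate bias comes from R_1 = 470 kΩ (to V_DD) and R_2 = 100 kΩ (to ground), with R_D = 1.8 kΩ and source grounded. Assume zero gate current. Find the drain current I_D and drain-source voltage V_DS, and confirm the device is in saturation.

I_D ≈ 0.26 mA, V_DS ≈ 13 V

V_G = V_DD·R_2/(R_1+R_2) = 13×100/570 = 2.28 V. With the source grounded, V_GS = V_G = 2.28 V.
Assume saturation: I_D = (k_n/2)(V_GS − V_t)² = (0.85/2)×(2.28 − 1.5)² = 0.425×0.781² = 0.259 mA.
V_DS = V_DD − I_D·R_D = 13 − 0.259×1.8 = 12.5 V.
Saturation requires V_DS ≥ V_GS − V_t = 0.781 V; 12.5 ≥ 0.781 ✓.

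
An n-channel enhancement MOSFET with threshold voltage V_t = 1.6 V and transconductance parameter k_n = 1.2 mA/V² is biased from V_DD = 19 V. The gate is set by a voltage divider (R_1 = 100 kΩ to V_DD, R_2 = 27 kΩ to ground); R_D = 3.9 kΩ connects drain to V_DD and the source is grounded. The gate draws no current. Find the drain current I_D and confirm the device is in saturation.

I_D ≈ 3.6 mA

V_G = V_DD·R_2/(R_1+R_2) = 19×27/127 = 4.04 V. With the source grounded, V_GS = V_G = 4.04 V.
Assume saturation: I_D = (k_n/2)(V_GS − V_t)² = (1.2/2)×(4.04 − 1.6)² = 0.6×2.44² = 3.57 mA.
V_DS = V_DD − I_D·R_D = 19 − 3.57×3.9 = 5.08 V.
Saturation requires V_DS ≥ V_GS − V_t = 2.44 V; 5.08 ≥ 2.44 ✓.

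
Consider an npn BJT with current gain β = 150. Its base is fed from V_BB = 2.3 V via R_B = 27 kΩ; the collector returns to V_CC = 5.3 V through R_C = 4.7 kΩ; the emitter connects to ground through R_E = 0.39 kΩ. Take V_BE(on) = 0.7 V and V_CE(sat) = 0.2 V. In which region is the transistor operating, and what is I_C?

saturation; I_C ≈ 1 mA

Assume active: I_B = (2.3 − 0.7)/(27 + 151×0.39) = 0.0186 mA, I_C = β·I_B = 2.79 mA.
Then V_CE = 5.3 − 2.79×4.7 − 2.81×0.39 = -8.93 V < 0.2 V — the active assumption fails.
Re-solve with V_CE = 0.2 V. KCL at the emitter: V_E/R_E = (V_BB−0.7−V_E)/R_B + (V_CC−0.2−V_E)/R_C, giving V_E = 0.407 V.
I_C = (V_CC − 0.2 − V_E)/R_C = (5.1 − 0.407)/4.7 = 0.999 mA.
Check: I_B = (1.6 − 0.407)/27 = 0.0442 mA, and β·I_B = 6.63 mA > I_C, confirming saturation.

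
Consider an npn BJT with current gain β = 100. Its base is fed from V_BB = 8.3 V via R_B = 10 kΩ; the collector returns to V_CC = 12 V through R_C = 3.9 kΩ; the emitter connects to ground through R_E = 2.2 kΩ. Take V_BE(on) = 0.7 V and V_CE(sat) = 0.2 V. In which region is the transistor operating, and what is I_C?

Assume active: I_B = (8.3 − 0.7)/(10 + 101×2.2) = 0.0327 mA, I_C = β·I_B = 3.27 mA.
Then V_CE = 12 − 3.27×3.9 − 3.31×2.2 = -8.04 V < 0.2 V — the active assumption fails.
Re-solve with V_CE = 0.2 V. KCL at the emitter: V_E/R_E = (V_BB−0.7−V_E)/R_B + (V_CC−0.2−V_E)/R_C, giving V_E = 4.67 V.
I_C = (V_CC − 0.2 − V_E)/R_C = (11.8 − 4.67)/3.9 = 1.83 mA.
Check: I_B = (7.6 − 4.67)/10 = 0.293 mA, and β·I_B = 29.3 mA > I_C, confirming saturation.

saturation; I_C ≈ 1.8 mA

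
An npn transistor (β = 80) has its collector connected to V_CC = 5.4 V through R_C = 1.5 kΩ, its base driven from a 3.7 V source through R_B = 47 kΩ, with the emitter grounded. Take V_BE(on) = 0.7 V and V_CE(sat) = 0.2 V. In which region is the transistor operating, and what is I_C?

saturation; I_C ≈ 3.5 mA

Assume active: I_B = (3.7 − 0.7)/47 = 0.0638 mA, giving I_C = β·I_B = 5.11 mA.
But then V_CE = 5.4 − 5.11×1.5 = -2.26 V < V_CE(sat) = 0.2 V — impossible in the active region.
So the transistor is saturated. With V_CE = 0.2 V, I_C = (V_CC − 0.2)/R_C = 5.2/1.5 = 3.47 mA.
Check: β·I_B = 5.11 mA > I_C = 3.47 mA, confirming saturation.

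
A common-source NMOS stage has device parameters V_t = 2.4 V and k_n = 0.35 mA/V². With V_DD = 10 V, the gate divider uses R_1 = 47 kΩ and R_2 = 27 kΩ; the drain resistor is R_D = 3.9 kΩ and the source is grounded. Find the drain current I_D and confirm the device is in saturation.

V_G = V_DD·R_2/(R_1+R_2) = 10×27/74 = 3.65 V. With the source grounded, V_GS = V_G = 3.65 V.
Assume saturation: I_D = (k_n/2)(V_GS − V_t)² = (0.35/2)×(3.65 − 2.4)² = 0.175×1.25² = 0.273 mA.
V_DS = V_DD − I_D·R_D = 10 − 0.273×3.9 = 8.94 V.
Saturation requires V_DS ≥ V_GS − V_t = 1.25 V; 8.94 ≥ 1.25 ✓.

I_D ≈ 0.27 mA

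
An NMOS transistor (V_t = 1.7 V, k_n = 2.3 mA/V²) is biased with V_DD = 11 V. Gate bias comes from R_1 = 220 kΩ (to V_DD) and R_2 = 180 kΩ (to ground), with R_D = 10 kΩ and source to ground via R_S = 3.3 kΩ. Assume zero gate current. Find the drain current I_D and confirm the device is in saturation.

I_D ≈ 0.74 mA

V_G = V_DD·R_2/(R_1+R_2) = 11×180/400 = 4.95 V.
Assume saturation: I_D = (k_n/2)(V_GS − V_t)² with V_GS = V_G − I_D·R_S = 4.95 − 3.3·I_D.
Substituting gives 12.5·I_D² − 25.7·I_D + 12.1 = 0, with roots I_D = 0.742 or 1.31 mA.
The root I_D = 1.31 mA gives V_GS = 0.634 V ≤ V_t, so take I_D = 0.742 mA.
Then V_GS = 2.5 V and V_DS = V_DD − I_D(R_D+R_S) = 11 − 0.742×13.3 = 1.14 V.
Saturation requires V_DS ≥ V_GS − V_t = 0.803 V; 1.14 ≥ 0.803 ✓.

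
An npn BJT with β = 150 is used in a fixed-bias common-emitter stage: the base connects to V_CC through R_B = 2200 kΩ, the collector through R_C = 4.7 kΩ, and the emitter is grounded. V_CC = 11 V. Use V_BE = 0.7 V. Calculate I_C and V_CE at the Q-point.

Base loop: V_CC = I_B·R_B + V_BE, so I_B = (11 − 0.7)/2200 kΩ = 0.00468 mA.
In the active region I_C = β·I_B = 150 × 0.00468 = 0.702 mA.
Collector loop: V_CE = V_CC − I_C·R_C = 11 − 0.702×4.7 = 7.7 V.
Since V_CE = 7.7 V > V_CE(sat) ≈ 0.2 V, the transistor is in the active region as assumed.

I_C ≈ 0.7 mA, V_CE ≈ 7.7 V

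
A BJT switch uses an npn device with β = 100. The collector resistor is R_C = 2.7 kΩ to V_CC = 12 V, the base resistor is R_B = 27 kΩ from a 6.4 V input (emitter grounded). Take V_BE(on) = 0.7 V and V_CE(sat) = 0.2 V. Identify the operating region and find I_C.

saturation; I_C ≈ 4.4 mA

Assume active: I_B = (6.4 − 0.7)/27 = 0.211 mA, giving I_C = β·I_B = 21.1 mA.
But then V_CE = 12 − 21.1×2.7 = -45 V < V_CE(sat) = 0.2 V — impossible in the active region.
So the transistor is saturated. With V_CE = 0.2 V, I_C = (V_CC − 0.2)/R_C = 11.8/2.7 = 4.37 mA.
Check: β·I_B = 21.1 mA > I_C = 4.37 mA, confirming saturation.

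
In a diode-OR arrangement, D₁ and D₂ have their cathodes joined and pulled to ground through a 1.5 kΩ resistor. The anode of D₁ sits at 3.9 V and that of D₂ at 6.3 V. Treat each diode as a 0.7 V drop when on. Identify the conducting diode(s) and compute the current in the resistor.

Assume both conduct. Then node N would need to be at both 3.9−0.7 = 3.2 V and 6.3−0.7 = 5.6 V, which is impossible.
Assume only D₂ conducts: V_N = 6.3 − 0.7 = 5.6 V, so I_R = 5.6/1.5 = 3.73 mA.
Check D₁: its anode-to-cathode voltage is 3.9 − 5.6 = -1.7 V < 0.7 V, so it is off. The assumption is consistent.

Only D₂ conducts; I_R ≈ 3.7 mA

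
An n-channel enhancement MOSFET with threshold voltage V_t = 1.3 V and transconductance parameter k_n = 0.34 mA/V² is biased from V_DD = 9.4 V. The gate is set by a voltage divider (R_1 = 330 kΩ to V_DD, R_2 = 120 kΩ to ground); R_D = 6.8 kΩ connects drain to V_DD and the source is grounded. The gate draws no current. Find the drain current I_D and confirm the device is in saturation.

I_D ≈ 0.25 mA

V_G = V_DD·R_2/(R_1+R_2) = 9.4×120/450 = 2.51 V. With the source grounded, V_GS = V_G = 2.51 V.
Assume saturation: I_D = (k_n/2)(V_GS − V_t)² = (0.34/2)×(2.51 − 1.3)² = 0.17×1.21² = 0.248 mA.
V_DS = V_DD − I_D·R_D = 9.4 − 0.248×6.8 = 7.72 V.
Saturation requires V_DS ≥ V_GS − V_t = 1.21 V; 7.72 ≥ 1.21 ✓.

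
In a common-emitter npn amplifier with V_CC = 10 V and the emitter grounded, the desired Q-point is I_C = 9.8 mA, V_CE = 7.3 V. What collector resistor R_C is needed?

R_C ≈ 0.28 kΩ

Collector loop: V_CC = I_C·R_C + V_CE.
R_C = (V_CC − V_CE)/I_C = (10 − 7.3)/9.8 = 0.276 kΩ.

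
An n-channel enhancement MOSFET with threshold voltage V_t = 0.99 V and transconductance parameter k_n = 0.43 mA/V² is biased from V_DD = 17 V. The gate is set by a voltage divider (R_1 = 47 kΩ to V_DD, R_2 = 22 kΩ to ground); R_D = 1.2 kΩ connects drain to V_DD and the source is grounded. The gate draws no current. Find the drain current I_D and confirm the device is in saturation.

V_G = V_DD·R_2/(R_1+R_2) = 17×22/69 = 5.42 V. With the source grounded, V_GS = V_G = 5.42 V.
Assume saturation: I_D = (k_n/2)(V_GS − V_t)² = (0.43/2)×(5.42 − 0.99)² = 0.215×4.43² = 4.22 mA.
V_DS = V_DD − I_D·R_D = 17 − 4.22×1.2 = 11.9 V.
Saturation requires V_DS ≥ V_GS − V_t = 4.43 V; 11.9 ≥ 4.43 ✓.

I_D ≈ 4.2 mA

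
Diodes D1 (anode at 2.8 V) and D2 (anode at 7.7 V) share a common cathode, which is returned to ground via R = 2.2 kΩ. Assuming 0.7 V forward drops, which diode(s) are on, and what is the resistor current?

Assume both conduct. Then node N would need to be at both 2.8−0.7 = 2.1 V and 7.7−0.7 = 7 V, which is impossible.
Assume only D2 conducts: V_N = 7.7 − 0.7 = 7 V, so I_R = 7/2.2 = 3.18 mA.
Check D1: its anode-to-cathode voltage is 2.8 − 7 = -4.2 V < 0.7 V, so it is off. The assumption is consistent.

Only D2 conducts; I_R ≈ 3.2 mA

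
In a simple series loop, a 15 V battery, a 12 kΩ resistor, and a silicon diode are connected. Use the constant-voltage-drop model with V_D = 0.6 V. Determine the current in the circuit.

KVL around the loop: 15 = V_D + I·R = 0.6 + I × 12 kΩ.
So I = (15 − 0.6) / 12 kΩ = 14.4 / 12 = 1.2 mA.

I ≈ 1.2 mA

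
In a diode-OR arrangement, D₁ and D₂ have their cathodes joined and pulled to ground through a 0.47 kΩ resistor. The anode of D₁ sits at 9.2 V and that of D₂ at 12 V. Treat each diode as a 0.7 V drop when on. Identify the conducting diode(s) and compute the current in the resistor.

Assume both conduct. Then node N would need to be at both 9.2−0.7 = 8.5 V and 12−0.7 = 11.3 V, which is impossible.
Assume only D₂ conducts: V_N = 12 − 0.7 = 11.3 V, so I_R = 11.3/0.47 = 24 mA.
Check D₁: its anode-to-cathode voltage is 9.2 − 11.3 = -2.1 V < 0.7 V, so it is off. The assumption is consistent.

Only D₂ conducts; I_R ≈ 24 mA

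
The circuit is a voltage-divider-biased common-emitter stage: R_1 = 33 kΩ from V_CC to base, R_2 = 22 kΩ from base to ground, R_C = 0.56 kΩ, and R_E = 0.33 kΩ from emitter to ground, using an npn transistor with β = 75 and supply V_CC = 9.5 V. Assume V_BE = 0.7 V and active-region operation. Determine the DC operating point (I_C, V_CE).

Thevenize the base divider: V_Th = V_CC·R_2/(R_1+R_2) = 9.5×22/55 = 3.8 V, R_Th = R_1‖R_2 = 13.2 kΩ.
Base-emitter loop: V_Th = I_B·R_Th + V_BE + (β+1)I_B·R_E, so I_B = (3.8 − 0.7) / (13.2 + 76×0.33) = 0.081 mA.
I_C = β·I_B = 75×0.081 = 6.07 mA, and I_E = (β+1)I_B = 6.15 mA.
V_CE = V_CC − I_C·R_C − I_E·R_E = 9.5 − 6.07×0.56 − 6.15×0.33 = 4.07 V.
V_CE = 4.07 V > 0.2 V confirms active-region operation.

I_C ≈ 6.1 mA, V_CE ≈ 4.1 V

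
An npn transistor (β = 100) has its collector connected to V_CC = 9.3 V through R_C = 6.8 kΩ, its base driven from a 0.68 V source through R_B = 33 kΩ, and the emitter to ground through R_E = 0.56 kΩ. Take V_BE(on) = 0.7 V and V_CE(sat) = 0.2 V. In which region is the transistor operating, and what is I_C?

V_BB = 0.68 V ≤ V_BE(on) = 0.7 V, so the base-emitter junction is not forward biased.
The transistor is in cutoff: I_B = I_C = 0.

cutoff; I_C ≈ 0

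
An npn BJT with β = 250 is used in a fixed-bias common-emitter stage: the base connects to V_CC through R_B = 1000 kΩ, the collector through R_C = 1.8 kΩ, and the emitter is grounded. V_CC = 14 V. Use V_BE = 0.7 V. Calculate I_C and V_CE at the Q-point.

Base loop: V_CC = I_B·R_B + V_BE, so I_B = (14 − 0.7)/1000 kΩ = 0.0133 mA.
In the active region I_C = β·I_B = 250 × 0.0133 = 3.33 mA.
Collector loop: V_CE = V_CC − I_C·R_C = 14 − 3.33×1.8 = 8.02 V.
Since V_CE = 8.02 V > V_CE(sat) ≈ 0.2 V, the transistor is in the active region as assumed.

I_C ≈ 3.3 mA, V_CE ≈ 8 V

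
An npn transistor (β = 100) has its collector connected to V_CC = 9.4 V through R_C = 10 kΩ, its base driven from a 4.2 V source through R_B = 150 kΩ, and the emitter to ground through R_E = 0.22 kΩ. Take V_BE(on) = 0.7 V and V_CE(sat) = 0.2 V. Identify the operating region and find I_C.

Assume active: I_B = (4.2 − 0.7)/(150 + 101×0.22) = 0.0203 mA, I_C = β·I_B = 2.03 mA.
Then V_CE = 9.4 − 2.03×10 − 2.05×0.22 = -11.4 V < 0.2 V — the active assumption fails.
Re-solve with V_CE = 0.2 V. KCL at the emitter: V_E/R_E = (V_BB−0.7−V_E)/R_B + (V_CC−0.2−V_E)/R_C, giving V_E = 0.203 V.
I_C = (V_CC − 0.2 − V_E)/R_C = (9.2 − 0.203)/10 = 0.9 mA.
Check: I_B = (3.5 − 0.203)/150 = 0.022 mA, and β·I_B = 2.2 mA > I_C, confirming saturation.

saturation; I_C ≈ 0.9 mA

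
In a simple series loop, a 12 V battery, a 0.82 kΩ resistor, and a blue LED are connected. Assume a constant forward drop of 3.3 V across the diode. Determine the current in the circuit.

I ≈ 11 mA

KVL around the loop: 12 = V_D + I·R = 3.3 + I × 0.82 kΩ.
So I = (12 − 3.3) / 0.82 kΩ = 8.7 / 0.82 = 10.6 mA.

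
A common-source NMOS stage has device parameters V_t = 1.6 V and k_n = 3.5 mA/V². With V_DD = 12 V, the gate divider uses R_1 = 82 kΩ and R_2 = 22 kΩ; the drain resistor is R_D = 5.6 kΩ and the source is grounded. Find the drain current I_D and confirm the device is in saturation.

I_D ≈ 1.5 mA

V_G = V_DD·R_2/(R_1+R_2) = 12×22/104 = 2.54 V. With the source grounded, V_GS = V_G = 2.54 V.
Assume saturation: I_D = (k_n/2)(V_GS − V_t)² = (3.5/2)×(2.54 − 1.6)² = 1.75×0.938² = 1.54 mA.
V_DS = V_DD − I_D·R_D = 12 − 1.54×5.6 = 3.37 V.
Saturation requires V_DS ≥ V_GS − V_t = 0.938 V; 3.37 ≥ 0.938 ✓.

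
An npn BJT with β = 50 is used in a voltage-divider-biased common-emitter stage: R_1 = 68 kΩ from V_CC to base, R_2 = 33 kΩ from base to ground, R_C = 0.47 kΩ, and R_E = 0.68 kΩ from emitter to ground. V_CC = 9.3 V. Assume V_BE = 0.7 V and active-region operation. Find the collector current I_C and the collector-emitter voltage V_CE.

Thevenize the base divider: V_Th = V_CC·R_2/(R_1+R_2) = 9.3×33/101 = 3.04 V, R_Th = R_1‖R_2 = 22.2 kΩ.
Base-emitter loop: V_Th = I_B·R_Th + V_BE + (β+1)I_B·R_E, so I_B = (3.04 − 0.7) / (22.2 + 51×0.68) = 0.0411 mA.
I_C = β·I_B = 50×0.0411 = 2.06 mA, and I_E = (β+1)I_B = 2.1 mA.
V_CE = V_CC − I_C·R_C − I_E·R_E = 9.3 − 2.06×0.47 − 2.1×0.68 = 6.91 V.
V_CE = 6.91 V > 0.2 V confirms active-region operation.

I_C ≈ 2.1 mA, V_CE ≈ 6.9 V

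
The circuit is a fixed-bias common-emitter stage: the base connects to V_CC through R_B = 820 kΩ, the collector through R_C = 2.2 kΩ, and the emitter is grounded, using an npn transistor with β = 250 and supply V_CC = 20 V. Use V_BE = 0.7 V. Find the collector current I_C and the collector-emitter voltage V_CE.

Base loop: V_CC = I_B·R_B + V_BE, so I_B = (20 − 0.7)/820 kΩ = 0.0235 mA.
In the active region I_C = β·I_B = 250 × 0.0235 = 5.88 mA.
Collector loop: V_CE = V_CC − I_C·R_C = 20 − 5.88×2.2 = 7.05 V.
Since V_CE = 7.05 V > V_CE(sat) ≈ 0.2 V, the transistor is in the active region as assumed.

I_C ≈ 5.9 mA, V_CE ≈ 7.1 V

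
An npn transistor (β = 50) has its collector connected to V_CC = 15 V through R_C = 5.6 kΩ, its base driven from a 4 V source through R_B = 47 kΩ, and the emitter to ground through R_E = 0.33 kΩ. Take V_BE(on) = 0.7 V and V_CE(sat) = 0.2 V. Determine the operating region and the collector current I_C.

saturation; I_C ≈ 2.5 mA

Assume active: I_B = (4 − 0.7)/(47 + 51×0.33) = 0.0517 mA, I_C = β·I_B = 2.58 mA.
Then V_CE = 15 − 2.58×5.6 − 2.64×0.33 = -0.346 V < 0.2 V — the active assumption fails.
Re-solve with V_CE = 0.2 V. KCL at the emitter: V_E/R_E = (V_BB−0.7−V_E)/R_B + (V_CC−0.2−V_E)/R_C, giving V_E = 0.84 V.
I_C = (V_CC − 0.2 − V_E)/R_C = (14.8 − 0.84)/5.6 = 2.49 mA.
Check: I_B = (3.3 − 0.84)/47 = 0.0523 mA, and β·I_B = 2.62 mA > I_C, confirming saturation.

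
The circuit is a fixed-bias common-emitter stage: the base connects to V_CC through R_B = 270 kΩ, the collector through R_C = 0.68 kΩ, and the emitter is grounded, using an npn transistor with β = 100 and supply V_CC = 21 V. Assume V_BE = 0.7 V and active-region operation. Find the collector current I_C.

Base loop: V_CC = I_B·R_B + V_BE, so I_B = (21 − 0.7)/270 kΩ = 0.0752 mA.
In the active region I_C = β·I_B = 100 × 0.0752 = 7.52 mA.
Collector loop: V_CE = V_CC − I_C·R_C = 21 − 7.52×0.68 = 15.9 V.
Since V_CE = 15.9 V > V_CE(sat) ≈ 0.2 V, the transistor is in the active region as assumed.

I_C ≈ 7.5 mA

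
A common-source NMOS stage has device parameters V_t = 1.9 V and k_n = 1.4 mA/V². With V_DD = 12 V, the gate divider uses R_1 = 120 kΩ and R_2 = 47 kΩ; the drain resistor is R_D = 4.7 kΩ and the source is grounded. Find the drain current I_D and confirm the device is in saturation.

V_G = V_DD·R_2/(R_1+R_2) = 12×47/167 = 3.38 V. With the source grounded, V_GS = V_G = 3.38 V.
Assume saturation: I_D = (k_n/2)(V_GS − V_t)² = (1.4/2)×(3.38 − 1.9)² = 0.7×1.48² = 1.53 mA.
V_DS = V_DD − I_D·R_D = 12 − 1.53×4.7 = 4.82 V.
Saturation requires V_DS ≥ V_GS − V_t = 1.48 V; 4.82 ≥ 1.48 ✓.

I_D ≈ 1.5 mA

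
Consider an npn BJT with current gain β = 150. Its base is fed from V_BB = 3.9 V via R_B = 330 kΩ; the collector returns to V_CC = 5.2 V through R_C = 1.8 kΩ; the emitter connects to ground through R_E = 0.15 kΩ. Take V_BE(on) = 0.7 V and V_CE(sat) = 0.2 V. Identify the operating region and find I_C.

Assume active. Base-emitter loop: I_B = (V_BB − V_BE)/(R_B + (β+1)R_E) = (3.9 − 0.7)/(330 + 151×0.15) = 0.00907 mA.
I_C = β·I_B = 150×0.00907 = 1.36 mA.
V_CE = V_CC − I_C·R_C − I_E·R_E = 5.2 − 1.36×1.8 − 1.37×0.15 = 2.54 V > V_CE(sat), so the active-region assumption holds.

active; I_C ≈ 1.4 mA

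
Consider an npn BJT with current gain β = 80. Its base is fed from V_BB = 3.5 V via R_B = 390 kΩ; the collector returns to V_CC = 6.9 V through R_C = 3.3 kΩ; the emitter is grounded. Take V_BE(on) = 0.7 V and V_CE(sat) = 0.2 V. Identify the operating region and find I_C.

active; I_C ≈ 0.57 mA

Assume active. Base-emitter loop: I_B = (V_BB − V_BE)/R_B = (3.5 − 0.7)/390 = 0.00718 mA.
I_C = β·I_B = 80×0.00718 = 0.574 mA.
V_CE = V_CC − I_C·R_C = 6.9 − 0.574×3.3 = 5 V > V_CE(sat), so the active-region assumption holds.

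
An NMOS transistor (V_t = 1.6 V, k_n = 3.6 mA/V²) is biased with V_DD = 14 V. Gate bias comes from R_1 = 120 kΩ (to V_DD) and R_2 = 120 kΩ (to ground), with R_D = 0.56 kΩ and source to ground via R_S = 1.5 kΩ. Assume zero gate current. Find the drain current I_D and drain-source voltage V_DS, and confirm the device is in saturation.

V_G = V_DD·R_2/(R_1+R_2) = 14×120/240 = 7 V.
Assume saturation: I_D = (k_n/2)(V_GS − V_t)² with V_GS = V_G − I_D·R_S = 7 − 1.5·I_D.
Substituting gives 4.05·I_D² − 30.2·I_D + 52.5 = 0, with roots I_D = 2.77 or 4.67 mA.
The root I_D = 4.67 mA gives V_GS = -0.0115 V ≤ V_t, so take I_D = 2.77 mA.
Then V_GS = 2.84 V and V_DS = V_DD − I_D(R_D+R_S) = 14 − 2.77×2.06 = 8.29 V.
Saturation requires V_DS ≥ V_GS − V_t = 1.24 V; 8.29 ≥ 1.24 ✓.

I_D ≈ 2.8 mA, V_DS ≈ 8.3 V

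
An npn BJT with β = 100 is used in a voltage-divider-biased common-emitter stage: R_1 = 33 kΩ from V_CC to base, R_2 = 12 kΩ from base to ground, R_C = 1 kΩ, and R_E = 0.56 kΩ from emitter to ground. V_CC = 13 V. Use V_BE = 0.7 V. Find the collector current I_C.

Thevenize the base divider: V_Th = V_CC·R_2/(R_1+R_2) = 13×12/45 = 3.47 V, R_Th = R_1‖R_2 = 8.8 kΩ.
Base-emitter loop: V_Th = I_B·R_Th + V_BE + (β+1)I_B·R_E, so I_B = (3.47 − 0.7) / (8.8 + 101×0.56) = 0.0423 mA.
I_C = β·I_B = 100×0.0423 = 4.23 mA, and I_E = (β+1)I_B = 4.28 mA.
V_CE = V_CC − I_C·R_C − I_E·R_E = 13 − 4.23×1 − 4.28×0.56 = 6.37 V.
V_CE = 6.37 V > 0.2 V confirms active-region operation.

I_C ≈ 4.2 mA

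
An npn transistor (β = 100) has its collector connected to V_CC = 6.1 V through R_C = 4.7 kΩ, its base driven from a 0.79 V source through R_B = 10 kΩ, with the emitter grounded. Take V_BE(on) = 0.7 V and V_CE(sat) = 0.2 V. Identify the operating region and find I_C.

active; I_C ≈ 0.9 mA

Assume active. Base-emitter loop: I_B = (V_BB − V_BE)/R_B = (0.79 − 0.7)/10 = 0.009 mA.
I_C = β·I_B = 100×0.009 = 0.9 mA.
V_CE = V_CC − I_C·R_C = 6.1 − 0.9×4.7 = 1.87 V > V_CE(sat), so the active-region assumption holds.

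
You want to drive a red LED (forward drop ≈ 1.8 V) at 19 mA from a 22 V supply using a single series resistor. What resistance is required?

The resistor drops V_S − V_D = 22 − 1.8 = 20.2 V at 19 mA.
R = 20.2 V / 19 mA = 1.06 kΩ.

R ≈ 1.1 kΩ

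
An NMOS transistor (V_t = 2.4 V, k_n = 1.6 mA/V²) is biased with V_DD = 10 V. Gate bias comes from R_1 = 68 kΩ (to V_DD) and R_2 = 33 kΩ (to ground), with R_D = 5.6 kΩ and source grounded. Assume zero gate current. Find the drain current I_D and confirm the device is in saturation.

I_D ≈ 0.6 mA

V_G = V_DD·R_2/(R_1+R_2) = 10×33/101 = 3.27 V. With the source grounded, V_GS = V_G = 3.27 V.
Assume saturation: I_D = (k_n/2)(V_GS − V_t)² = (1.6/2)×(3.27 − 2.4)² = 0.8×0.867² = 0.602 mA.
V_DS = V_DD − I_D·R_D = 10 − 0.602×5.6 = 6.63 V.
Saturation requires V_DS ≥ V_GS − V_t = 0.867 V; 6.63 ≥ 0.867 ✓.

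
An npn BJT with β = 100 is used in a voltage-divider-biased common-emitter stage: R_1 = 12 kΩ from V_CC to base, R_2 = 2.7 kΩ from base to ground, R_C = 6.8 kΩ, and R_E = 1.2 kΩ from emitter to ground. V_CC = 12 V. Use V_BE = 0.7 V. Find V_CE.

V_CE ≈ 2.2 V

Thevenize the base divider: V_Th = V_CC·R_2/(R_1+R_2) = 12×2.7/14.7 = 2.2 V, R_Th = R_1‖R_2 = 2.2 kΩ.
Base-emitter loop: V_Th = I_B·R_Th + V_BE + (β+1)I_B·R_E, so I_B = (2.2 − 0.7) / (2.2 + 101×1.2) = 0.0122 mA.
I_C = β·I_B = 100×0.0122 = 1.22 mA, and I_E = (β+1)I_B = 1.23 mA.
V_CE = V_CC − I_C·R_C − I_E·R_E = 12 − 1.22×6.8 − 1.23×1.2 = 2.23 V.
V_CE = 2.23 V > 0.2 V confirms active-region operation.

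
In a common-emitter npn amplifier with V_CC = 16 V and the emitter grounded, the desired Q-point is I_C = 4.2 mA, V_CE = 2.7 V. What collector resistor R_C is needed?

Collector loop: V_CC = I_C·R_C + V_CE.
R_C = (V_CC − V_CE)/I_C = (16 − 2.7)/4.2 = 3.17 kΩ.

R_C ≈ 3.2 kΩ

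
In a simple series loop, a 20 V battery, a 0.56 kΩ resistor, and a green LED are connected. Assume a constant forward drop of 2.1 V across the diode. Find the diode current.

KVL around the loop: 20 = V_D + I·R = 2.1 + I × 0.56 kΩ.
So I = (20 − 2.1) / 0.56 kΩ = 17.9 / 0.56 = 32 mA.

I ≈ 32 mA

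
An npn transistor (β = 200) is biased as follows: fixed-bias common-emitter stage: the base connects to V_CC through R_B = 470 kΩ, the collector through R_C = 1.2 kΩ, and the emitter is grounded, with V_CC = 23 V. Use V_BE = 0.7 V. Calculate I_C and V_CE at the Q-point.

I_C ≈ 9.5 mA, V_CE ≈ 12 V

Base loop: V_CC = I_B·R_B + V_BE, so I_B = (23 − 0.7)/470 kΩ = 0.0474 mA.
In the active region I_C = β·I_B = 200 × 0.0474 = 9.49 mA.
Collector loop: V_CE = V_CC − I_C·R_C = 23 − 9.49×1.2 = 11.6 V.
Since V_CE = 11.6 V > V_CE(sat) ≈ 0.2 V, the transistor is in the active region as assumed.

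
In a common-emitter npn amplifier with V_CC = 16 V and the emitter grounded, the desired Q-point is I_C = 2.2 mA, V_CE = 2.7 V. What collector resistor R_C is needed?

R_C ≈ 6 kΩ

Collector loop: V_CC = I_C·R_C + V_CE.
R_C = (V_CC − V_CE)/I_C = (16 − 2.7)/2.2 = 6.05 kΩ.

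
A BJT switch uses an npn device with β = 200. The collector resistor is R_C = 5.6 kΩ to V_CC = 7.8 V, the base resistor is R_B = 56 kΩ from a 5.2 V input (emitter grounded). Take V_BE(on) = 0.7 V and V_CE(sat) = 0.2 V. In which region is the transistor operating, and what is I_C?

saturation; I_C ≈ 1.4 mA

Assume active: I_B = (5.2 − 0.7)/56 = 0.0804 mA, giving I_C = β·I_B = 16.1 mA.
But then V_CE = 7.8 − 16.1×5.6 = -82.2 V < V_CE(sat) = 0.2 V — impossible in the active region.
So the transistor is saturated. With V_CE = 0.2 V, I_C = (V_CC − 0.2)/R_C = 7.6/5.6 = 1.36 mA.
Check: β·I_B = 16.1 mA > I_C = 1.36 mA, confirming saturation.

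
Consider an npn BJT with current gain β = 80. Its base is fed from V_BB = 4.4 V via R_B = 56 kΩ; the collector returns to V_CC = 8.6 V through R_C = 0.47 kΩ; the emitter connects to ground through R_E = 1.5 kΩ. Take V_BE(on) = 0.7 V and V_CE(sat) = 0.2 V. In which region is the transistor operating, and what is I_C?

Assume active. Base-emitter loop: I_B = (V_BB − V_BE)/(R_B + (β+1)R_E) = (4.4 − 0.7)/(56 + 81×1.5) = 0.0208 mA.
I_C = β·I_B = 80×0.0208 = 1.67 mA.
V_CE = V_CC − I_C·R_C − I_E·R_E = 8.6 − 1.67×0.47 − 1.69×1.5 = 5.28 V > V_CE(sat), so the active-region assumption holds.

active; I_C ≈ 1.7 mA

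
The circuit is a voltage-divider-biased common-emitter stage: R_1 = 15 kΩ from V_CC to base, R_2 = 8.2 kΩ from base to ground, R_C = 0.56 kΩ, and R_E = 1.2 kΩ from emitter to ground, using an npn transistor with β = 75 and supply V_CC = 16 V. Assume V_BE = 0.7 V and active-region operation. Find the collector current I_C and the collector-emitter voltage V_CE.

Thevenize the base divider: V_Th = V_CC·R_2/(R_1+R_2) = 16×8.2/23.2 = 5.66 V, R_Th = R_1‖R_2 = 5.3 kΩ.
Base-emitter loop: V_Th = I_B·R_Th + V_BE + (β+1)I_B·R_E, so I_B = (5.66 − 0.7) / (5.3 + 76×1.2) = 0.0513 mA.
I_C = β·I_B = 75×0.0513 = 3.85 mA, and I_E = (β+1)I_B = 3.9 mA.
V_CE = V_CC − I_C·R_C − I_E·R_E = 16 − 3.85×0.56 − 3.9×1.2 = 9.16 V.
V_CE = 9.16 V > 0.2 V confirms active-region operation.

I_C ≈ 3.9 mA, V_CE ≈ 9.2 V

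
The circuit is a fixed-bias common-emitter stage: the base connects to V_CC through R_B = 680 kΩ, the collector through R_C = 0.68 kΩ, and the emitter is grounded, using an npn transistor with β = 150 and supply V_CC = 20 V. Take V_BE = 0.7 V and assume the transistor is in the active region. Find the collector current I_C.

Base loop: V_CC = I_B·R_B + V_BE, so I_B = (20 − 0.7)/680 kΩ = 0.0284 mA.
In the active region I_C = β·I_B = 150 × 0.0284 = 4.26 mA.
Collector loop: V_CE = V_CC − I_C·R_C = 20 − 4.26×0.68 = 17.1 V.
Since V_CE = 17.1 V > V_CE(sat) ≈ 0.2 V, the transistor is in the active region as assumed.

I_C ≈ 4.3 mA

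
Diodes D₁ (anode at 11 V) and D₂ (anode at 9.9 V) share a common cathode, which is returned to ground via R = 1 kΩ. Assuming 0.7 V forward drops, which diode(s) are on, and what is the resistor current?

Assume both conduct. Then node N would need to be at both 11−0.7 = 10.3 V and 9.9−0.7 = 9.2 V, which is impossible.
Assume only D₁ conducts: V_N = 11 − 0.7 = 10.3 V, so I_R = 10.3/1 = 10.3 mA.
Check D₂: its anode-to-cathode voltage is 9.9 − 10.3 = -0.4 V < 0.7 V, so it is off. The assumption is consistent.

Only D₁ conducts; I_R ≈ 10 mA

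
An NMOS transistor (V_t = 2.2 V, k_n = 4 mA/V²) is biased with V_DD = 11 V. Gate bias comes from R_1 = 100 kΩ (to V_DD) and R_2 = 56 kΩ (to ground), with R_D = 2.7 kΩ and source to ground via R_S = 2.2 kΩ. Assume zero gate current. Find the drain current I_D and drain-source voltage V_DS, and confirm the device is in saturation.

I_D ≈ 0.56 mA, V_DS ≈ 8.3 V

V_G = V_DD·R_2/(R_1+R_2) = 11×56/156 = 3.95 V.
Assume saturation: I_D = (k_n/2)(V_GS − V_t)² with V_GS = V_G − I_D·R_S = 3.95 − 2.2·I_D.
Substituting gives 9.68·I_D² − 16.4·I_D + 6.12 = 0, with roots I_D = 0.555 or 1.14 mA.
The root I_D = 1.14 mA gives V_GS = 1.45 V ≤ V_t, so take I_D = 0.555 mA.
Then V_GS = 2.73 V and V_DS = V_DD − I_D(R_D+R_S) = 11 − 0.555×4.9 = 8.28 V.
Saturation requires V_DS ≥ V_GS − V_t = 0.527 V; 8.28 ≥ 0.527 ✓.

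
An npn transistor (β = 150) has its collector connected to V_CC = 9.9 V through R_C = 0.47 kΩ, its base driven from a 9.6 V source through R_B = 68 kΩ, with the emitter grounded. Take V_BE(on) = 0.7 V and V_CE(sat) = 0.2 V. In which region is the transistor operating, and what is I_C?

Assume active. Base-emitter loop: I_B = (V_BB − V_BE)/R_B = (9.6 − 0.7)/68 = 0.131 mA.
I_C = β·I_B = 150×0.131 = 19.6 mA.
V_CE = V_CC − I_C·R_C = 9.9 − 19.6×0.47 = 0.673 V > V_CE(sat), so the active-region assumption holds.

active; I_C ≈ 20 mA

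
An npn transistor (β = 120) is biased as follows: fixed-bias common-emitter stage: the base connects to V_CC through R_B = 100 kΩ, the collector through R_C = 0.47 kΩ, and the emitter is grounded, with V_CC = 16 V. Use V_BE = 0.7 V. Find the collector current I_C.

I_C ≈ 18 mA

Base loop: V_CC = I_B·R_B + V_BE, so I_B = (16 − 0.7)/100 kΩ = 0.153 mA.
In the active region I_C = β·I_B = 120 × 0.153 = 18.4 mA.
Collector loop: V_CE = V_CC − I_C·R_C = 16 − 18.4×0.47 = 7.37 V.
Since V_CE = 7.37 V > V_CE(sat) ≈ 0.2 V, the transistor is in the active region as assumed.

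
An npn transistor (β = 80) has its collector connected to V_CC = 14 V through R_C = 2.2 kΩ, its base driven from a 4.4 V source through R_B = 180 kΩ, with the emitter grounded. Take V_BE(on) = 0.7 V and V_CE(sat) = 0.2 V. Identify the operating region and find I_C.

active; I_C ≈ 1.6 mA

Assume active. Base-emitter loop: I_B = (V_BB − V_BE)/R_B = (4.4 − 0.7)/180 = 0.0206 mA.
I_C = β·I_B = 80×0.0206 = 1.64 mA.
V_CE = V_CC − I_C·R_C = 14 − 1.64×2.2 = 10.4 V > V_CE(sat), so the active-region assumption holds.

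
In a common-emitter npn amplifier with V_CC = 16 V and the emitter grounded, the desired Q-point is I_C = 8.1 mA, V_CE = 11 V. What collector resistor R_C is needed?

R_C ≈ 0.62 kΩ

Collector loop: V_CC = I_C·R_C + V_CE.
R_C = (V_CC − V_CE)/I_C = (16 − 11)/8.1 = 0.617 kΩ.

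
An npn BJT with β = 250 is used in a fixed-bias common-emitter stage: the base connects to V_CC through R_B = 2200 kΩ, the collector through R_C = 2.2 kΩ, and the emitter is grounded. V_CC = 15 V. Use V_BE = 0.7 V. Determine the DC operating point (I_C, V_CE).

Base loop: V_CC = I_B·R_B + V_BE, so I_B = (15 − 0.7)/2200 kΩ = 0.0065 mA.
In the active region I_C = β·I_B = 250 × 0.0065 = 1.63 mA.
Collector loop: V_CE = V_CC − I_C·R_C = 15 − 1.63×2.2 = 11.4 V.
Since V_CE = 11.4 V > V_CE(sat) ≈ 0.2 V, the transistor is in the active region as assumed.

I_C ≈ 1.6 mA, V_CE ≈ 11 V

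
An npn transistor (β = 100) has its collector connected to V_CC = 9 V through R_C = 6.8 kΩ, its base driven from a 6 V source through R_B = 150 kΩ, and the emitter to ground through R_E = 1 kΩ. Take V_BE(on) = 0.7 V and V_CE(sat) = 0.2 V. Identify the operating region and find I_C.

Assume active: I_B = (6 − 0.7)/(150 + 101×1) = 0.0211 mA, I_C = β·I_B = 2.11 mA.
Then V_CE = 9 − 2.11×6.8 − 2.13×1 = -7.49 V < 0.2 V — the active assumption fails.
Re-solve with V_CE = 0.2 V. KCL at the emitter: V_E/R_E = (V_BB−0.7−V_E)/R_B + (V_CC−0.2−V_E)/R_C, giving V_E = 1.15 V.
I_C = (V_CC − 0.2 − V_E)/R_C = (8.8 − 1.15)/6.8 = 1.12 mA.
Check: I_B = (5.3 − 1.15)/150 = 0.0277 mA, and β·I_B = 2.77 mA > I_C, confirming saturation.

saturation; I_C ≈ 1.1 mA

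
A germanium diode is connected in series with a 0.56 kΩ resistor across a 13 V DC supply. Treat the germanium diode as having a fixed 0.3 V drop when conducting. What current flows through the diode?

I ≈ 23 mA

KVL around the loop: 13 = V_D + I·R = 0.3 + I × 0.56 kΩ.
So I = (13 − 0.3) / 0.56 kΩ = 12.7 / 0.56 = 22.7 mA.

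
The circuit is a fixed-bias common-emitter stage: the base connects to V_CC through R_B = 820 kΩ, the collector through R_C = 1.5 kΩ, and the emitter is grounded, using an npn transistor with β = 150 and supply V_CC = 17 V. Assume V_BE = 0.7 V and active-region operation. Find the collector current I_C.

I_C ≈ 3 mA

Base loop: V_CC = I_B·R_B + V_BE, so I_B = (17 − 0.7)/820 kΩ = 0.0199 mA.
In the active region I_C = β·I_B = 150 × 0.0199 = 2.98 mA.
Collector loop: V_CE = V_CC − I_C·R_C = 17 − 2.98×1.5 = 12.5 V.
Since V_CE = 12.5 V > V_CE(sat) ≈ 0.2 V, the transistor is in the active region as assumed.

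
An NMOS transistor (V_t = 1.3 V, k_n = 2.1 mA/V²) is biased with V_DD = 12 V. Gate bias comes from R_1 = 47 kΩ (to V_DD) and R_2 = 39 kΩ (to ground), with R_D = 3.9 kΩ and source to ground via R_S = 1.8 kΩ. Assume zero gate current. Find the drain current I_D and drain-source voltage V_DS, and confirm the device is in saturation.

I_D ≈ 1.6 mA, V_DS ≈ 2.8 V

V_G = V_DD·R_2/(R_1+R_2) = 12×39/86 = 5.44 V.
Assume saturation: I_D = (k_n/2)(V_GS − V_t)² with V_GS = V_G − I_D·R_S = 5.44 − 1.8·I_D.
Substituting gives 3.4·I_D² − 16.7·I_D + 18 = 0, with roots I_D = 1.61 or 3.28 mA.
The root I_D = 3.28 mA gives V_GS = -0.468 V ≤ V_t, so take I_D = 1.61 mA.
Then V_GS = 2.54 V and V_DS = V_DD − I_D(R_D+R_S) = 12 − 1.61×5.7 = 2.81 V.
Saturation requires V_DS ≥ V_GS − V_t = 1.24 V; 2.81 ≥ 1.24 ✓.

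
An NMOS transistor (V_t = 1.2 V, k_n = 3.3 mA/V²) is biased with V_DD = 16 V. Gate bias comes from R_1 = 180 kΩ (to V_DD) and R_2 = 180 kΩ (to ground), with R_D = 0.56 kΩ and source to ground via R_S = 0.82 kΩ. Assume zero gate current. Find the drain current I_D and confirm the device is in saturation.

I_D ≈ 6 mA

V_G = V_DD·R_2/(R_1+R_2) = 16×180/360 = 8 V.
Assume saturation: I_D = (k_n/2)(V_GS − V_t)² with V_GS = V_G − I_D·R_S = 8 − 0.82·I_D.
Substituting gives 1.11·I_D² − 19.4·I_D + 76.3 = 0, with roots I_D = 5.97 or 11.5 mA.
The root I_D = 11.5 mA gives V_GS = -1.44 V ≤ V_t, so take I_D = 5.97 mA.
Then V_GS = 3.1 V and V_DS = V_DD − I_D(R_D+R_S) = 16 − 5.97×1.38 = 7.76 V.
Saturation requires V_DS ≥ V_GS − V_t = 1.9 V; 7.76 ≥ 1.9 ✓.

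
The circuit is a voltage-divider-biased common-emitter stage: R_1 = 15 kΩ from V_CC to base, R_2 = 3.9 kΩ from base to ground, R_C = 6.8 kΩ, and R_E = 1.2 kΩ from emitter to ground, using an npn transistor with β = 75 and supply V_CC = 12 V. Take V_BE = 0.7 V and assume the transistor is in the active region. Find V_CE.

Thevenize the base divider: V_Th = V_CC·R_2/(R_1+R_2) = 12×3.9/18.9 = 2.48 V, R_Th = R_1‖R_2 = 3.1 kΩ.
Base-emitter loop: V_Th = I_B·R_Th + V_BE + (β+1)I_B·R_E, so I_B = (2.48 − 0.7) / (3.1 + 76×1.2) = 0.0188 mA.
I_C = β·I_B = 75×0.0188 = 1.41 mA, and I_E = (β+1)I_B = 1.43 mA.
V_CE = V_CC − I_C·R_C − I_E·R_E = 12 − 1.41×6.8 − 1.43×1.2 = 0.676 V.
V_CE = 0.676 V > 0.2 V confirms active-region operation.

V_CE ≈ 0.68 V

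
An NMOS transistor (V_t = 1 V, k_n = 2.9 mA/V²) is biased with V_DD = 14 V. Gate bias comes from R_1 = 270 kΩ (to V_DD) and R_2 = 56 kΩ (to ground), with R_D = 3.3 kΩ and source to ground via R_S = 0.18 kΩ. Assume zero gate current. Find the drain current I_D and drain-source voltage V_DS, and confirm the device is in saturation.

V_G = V_DD·R_2/(R_1+R_2) = 14×56/326 = 2.4 V.
Assume saturation: I_D = (k_n/2)(V_GS − V_t)² with V_GS = V_G − I_D·R_S = 2.4 − 0.18·I_D.
Substituting gives 0.047·I_D² − 1.73·I_D + 2.86 = 0, with roots I_D = 1.73 or 35.2 mA.
The root I_D = 35.2 mA gives V_GS = -3.92 V ≤ V_t, so take I_D = 1.73 mA.
Then V_GS = 2.09 V and V_DS = V_DD − I_D(R_D+R_S) = 14 − 1.73×3.48 = 7.97 V.
Saturation requires V_DS ≥ V_GS − V_t = 1.09 V; 7.97 ≥ 1.09 ✓.

I_D ≈ 1.7 mA, V_DS ≈ 8 V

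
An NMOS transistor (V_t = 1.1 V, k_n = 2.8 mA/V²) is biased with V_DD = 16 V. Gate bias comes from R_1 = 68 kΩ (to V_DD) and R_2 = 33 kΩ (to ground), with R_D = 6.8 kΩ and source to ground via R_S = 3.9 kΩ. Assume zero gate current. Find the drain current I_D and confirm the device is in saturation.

V_G = V_DD·R_2/(R_1+R_2) = 16×33/101 = 5.23 V.
Assume saturation: I_D = (k_n/2)(V_GS − V_t)² with V_GS = V_G − I_D·R_S = 5.23 − 3.9·I_D.
Substituting gives 21.3·I_D² − 46.1·I_D + 23.9 = 0, with roots I_D = 0.858 or 1.31 mA.
The root I_D = 1.31 mA gives V_GS = 0.134 V ≤ V_t, so take I_D = 0.858 mA.
Then V_GS = 1.88 V and V_DS = V_DD − I_D(R_D+R_S) = 16 − 0.858×10.7 = 6.82 V.
Saturation requires V_DS ≥ V_GS − V_t = 0.783 V; 6.82 ≥ 0.783 ✓.

I_D ≈ 0.86 mA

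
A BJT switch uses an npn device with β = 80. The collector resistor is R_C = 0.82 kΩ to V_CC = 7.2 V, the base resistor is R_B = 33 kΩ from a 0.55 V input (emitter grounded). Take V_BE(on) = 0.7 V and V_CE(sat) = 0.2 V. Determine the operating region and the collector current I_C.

V_BB = 0.55 V ≤ V_BE(on) = 0.7 V, so the base-emitter junction is not forward biased.
The transistor is in cutoff: I_B = I_C = 0.

cutoff; I_C ≈ 0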